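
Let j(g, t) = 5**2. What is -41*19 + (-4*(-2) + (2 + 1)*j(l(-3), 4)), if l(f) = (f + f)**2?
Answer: -696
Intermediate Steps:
l(f) = 4*f**2 (l(f) = (2*f)**2 = 4*f**2)
j(g, t) = 25
-41*19 + (-4*(-2) + (2 + 1)*j(l(-3), 4)) = -41*19 + (-4*(-2) + (2 + 1)*25) = -779 + (8 + 3*25) = -779 + (8 + 75) = -779 + 83 = -696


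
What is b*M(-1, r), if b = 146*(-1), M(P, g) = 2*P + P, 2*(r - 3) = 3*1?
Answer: 438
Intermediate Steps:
r = 9/2 (r = 3 + (3*1)/2 = 3 + (1/2)*3 = 3 + 3/2 = 9/2 ≈ 4.5000)
M(P, g) = 3*P
b = -146
b*M(-1, r) = -438*(-1) = -146*(-3) = 438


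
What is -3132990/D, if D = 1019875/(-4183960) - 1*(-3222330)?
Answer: -74904599088/77040564611 ≈ -0.97227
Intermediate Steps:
D = 2696419761385/836792 (D = 1019875*(-1/4183960) + 3222330 = -203975/836792 + 3222330 = 2696419761385/836792 ≈ 3.2223e+6)
-3132990/D = -3132990/2696419761385/836792 = -3132990*836792/2696419761385 = -74904599088/77040564611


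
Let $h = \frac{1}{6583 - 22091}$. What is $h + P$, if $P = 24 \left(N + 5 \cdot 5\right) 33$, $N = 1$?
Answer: $\frac{319340735}{15508} \approx 20592.0$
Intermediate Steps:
$h = - \frac{1}{15508}$ ($h = \frac{1}{-15508} = - \frac{1}{15508} \approx -6.4483 \cdot 10^{-5}$)
$P = 20592$ ($P = 24 \left(1 + 5 \cdot 5\right) 33 = 24 \left(1 + 25\right) 33 = 24 \cdot 26 \cdot 33 = 624 \cdot 33 = 20592$)
$h + P = - \frac{1}{15508} + 20592 = \frac{319340735}{15508}$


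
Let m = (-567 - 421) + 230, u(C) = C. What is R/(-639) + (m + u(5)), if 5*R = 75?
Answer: -160394/213 ≈ -753.02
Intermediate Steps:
R = 15 (R = (⅕)*75 = 15)
m = -758 (m = -988 + 230 = -758)
R/(-639) + (m + u(5)) = 15/(-639) + (-758 + 5) = 15*(-1/639) - 753 = -5/213 - 753 = -160394/213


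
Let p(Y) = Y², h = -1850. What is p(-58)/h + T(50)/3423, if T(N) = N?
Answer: -5711236/3166275 ≈ -1.8038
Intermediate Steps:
p(-58)/h + T(50)/3423 = (-58)²/(-1850) + 50/3423 = 3364*(-1/1850) + 50*(1/3423) = -1682/925 + 50/3423 = -5711236/3166275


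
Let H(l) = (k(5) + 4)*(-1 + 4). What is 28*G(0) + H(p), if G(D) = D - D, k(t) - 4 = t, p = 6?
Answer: 39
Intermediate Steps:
k(t) = 4 + t
G(D) = 0
H(l) = 39 (H(l) = ((4 + 5) + 4)*(-1 + 4) = (9 + 4)*3 = 13*3 = 39)
28*G(0) + H(p) = 28*0 + 39 = 0 + 39 = 39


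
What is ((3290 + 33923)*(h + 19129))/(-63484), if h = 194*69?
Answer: -1209980695/63484 ≈ -19060.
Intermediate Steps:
h = 13386
((3290 + 33923)*(h + 19129))/(-63484) = ((3290 + 33923)*(13386 + 19129))/(-63484) = (37213*32515)*(-1/63484) = 1209980695*(-1/63484) = -1209980695/63484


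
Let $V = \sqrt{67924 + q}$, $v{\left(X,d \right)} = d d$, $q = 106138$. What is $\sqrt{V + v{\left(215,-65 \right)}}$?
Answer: $\sqrt{4225 + \sqrt{174062}} \approx 68.134$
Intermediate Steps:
$v{\left(X,d \right)} = d^{2}$
$V = \sqrt{174062}$ ($V = \sqrt{67924 + 106138} = \sqrt{174062} \approx 417.21$)
$\sqrt{V + v{\left(215,-65 \right)}} = \sqrt{\sqrt{174062} + \left(-65\right)^{2}} = \sqrt{\sqrt{174062} + 4225} = \sqrt{4225 + \sqrt{174062}}$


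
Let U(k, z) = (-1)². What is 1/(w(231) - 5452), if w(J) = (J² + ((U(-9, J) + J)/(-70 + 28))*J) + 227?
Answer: 1/46860 ≈ 2.1340e-5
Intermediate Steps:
U(k, z) = 1
w(J) = 227 + J² + J*(-1/42 - J/42) (w(J) = (J² + ((1 + J)/(-70 + 28))*J) + 227 = (J² + ((1 + J)/(-42))*J) + 227 = (J² + ((1 + J)*(-1/42))*J) + 227 = (J² + (-1/42 - J/42)*J) + 227 = (J² + J*(-1/42 - J/42)) + 227 = 227 + J² + J*(-1/42 - J/42))
1/(w(231) - 5452) = 1/((227 - 1/42*231 + (41/42)*231²) - 5452) = 1/((227 - 11/2 + (41/42)*53361) - 5452) = 1/((227 - 11/2 + 104181/2) - 5452) = 1/(52312 - 5452) = 1/46860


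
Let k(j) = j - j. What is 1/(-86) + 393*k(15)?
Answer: -1/86 ≈ -0.011628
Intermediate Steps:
k(j) = 0
1/(-86) + 393*k(15) = 1/(-86) + 393*0 = -1/86 + 0 = -1/86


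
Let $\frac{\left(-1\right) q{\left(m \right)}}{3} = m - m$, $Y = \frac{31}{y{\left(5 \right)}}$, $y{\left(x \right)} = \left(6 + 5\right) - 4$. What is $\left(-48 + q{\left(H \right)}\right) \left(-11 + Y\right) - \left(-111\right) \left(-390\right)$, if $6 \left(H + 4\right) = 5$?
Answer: $- \frac{300822}{7} \approx -42975.0$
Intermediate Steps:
$H = - \frac{19}{6}$ ($H = -4 + \frac{1}{6} \cdot 5 = -4 + \frac{5}{6} = - \frac{19}{6} \approx -3.1667$)
$y{\left(x \right)} = 7$ ($y{\left(x \right)} = 11 - 4 = 7$)
$Y = \frac{31}{7} \approx 4.4286$
$q{\left(m \right)} = 0$ ($q{\left(m \right)} = - 3 \left(m - m\right) = \left(-3\right) 0 = 0$)
$\left(-48 + q{\left(H \right)}\right) \left(-11 + Y\right) - \left(-111\right) \left(-390\right) = \left(-48 + 0\right) \left(-11 + \frac{31}{7}\right) - \left(-111\right) \left(-390\right) = \left(-48\right) \left(- \frac{46}{7}\right) - 43290 = \frac{2208}{7} - 43290 = - \frac{300822}{7}$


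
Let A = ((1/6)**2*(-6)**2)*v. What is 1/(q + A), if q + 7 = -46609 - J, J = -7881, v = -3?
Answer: -1/38738 ≈ -2.5814e-5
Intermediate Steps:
q = -38735 (q = -7 + (-46609 - 1*(-7881)) = -7 + (-46609 + 7881) = -7 - 38728 = -38735)
A = -3 (A = ((1/6)**2*(-6)**2)*(-3) = ((1/6)**2*36)*(-3) = ((1/36)*36)*(-3) = 1*(-3) = -3)
1/(q + A) = 1/(-38735 - 3) = 1/(-38738) = -1/38738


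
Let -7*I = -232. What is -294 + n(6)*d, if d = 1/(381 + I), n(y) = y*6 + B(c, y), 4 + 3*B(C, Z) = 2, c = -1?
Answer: -2556176/8697 ≈ -293.91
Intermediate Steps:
B(C, Z) = -⅔ (B(C, Z) = -4/3 + (⅓)*2 = -4/3 + ⅔ = -⅔)
I = 232/7 (I = -⅐*(-232) = 232/7 ≈ 33.143)
n(y) = -⅔ + 6*y (n(y) = y*6 - ⅔ = 6*y - ⅔ = -⅔ + 6*y)
d = 7/2899 (d = 1/(381 + 232/7) = 1/(2899/7) = 7/2899 ≈ 0.0024146)
-294 + n(6)*d = -294 + (-⅔ + 6*6)*(7/2899) = -294 + (-⅔ + 36)*(7/2899) = -294 + (106/3)*(7/2899) = -294 + 742/8697 = -2556176/8697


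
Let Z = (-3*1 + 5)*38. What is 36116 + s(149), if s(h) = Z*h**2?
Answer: 1723392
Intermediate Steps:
Z = 76 (Z = (-3 + 5)*38 = 2*38 = 76)
s(h) = 76*h**2
36116 + s(149) = 36116 + 76*149**2 = 36116 + 76*22201 = 36116 + 1687276 = 1723392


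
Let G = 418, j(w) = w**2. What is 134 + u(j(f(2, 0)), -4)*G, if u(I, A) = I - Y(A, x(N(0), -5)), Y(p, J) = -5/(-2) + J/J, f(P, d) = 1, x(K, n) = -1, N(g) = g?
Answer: -911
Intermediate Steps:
Y(p, J) = 7/2 (Y(p, J) = -5*(-1/2) + 1 = 5/2 + 1 = 7/2)
u(I, A) = -7/2 + I (u(I, A) = I - 1*7/2 = I - 7/2 = -7/2 + I)
134 + u(j(f(2, 0)), -4)*G = 134 + (-7/2 + 1**2)*418 = 134 + (-7/2 + 1)*418 = 134 - 5/2*418 = 134 - 1045 = -911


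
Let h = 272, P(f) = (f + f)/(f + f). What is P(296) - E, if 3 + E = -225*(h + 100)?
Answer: 83704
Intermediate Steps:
P(f) = 1 (P(f) = (2*f)/((2*f)) = (2*f)*(1/(2*f)) = 1)
E = -83703 (E = -3 - 225*(272 + 100) = -3 - 225*372 = -3 - 83700 = -83703)
P(296) - E = 1 - 1*(-83703) = 1 + 83703 = 83704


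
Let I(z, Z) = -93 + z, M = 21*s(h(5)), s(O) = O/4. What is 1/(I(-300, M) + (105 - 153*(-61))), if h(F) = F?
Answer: 1/9045 ≈ 0.00011056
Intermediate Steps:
s(O) = O/4 (s(O) = O*(¼) = O/4)
M = 105/4 (M = 21*((¼)*5) = 21*(5/4) = 105/4 ≈ 26.250)
1/(I(-300, M) + (105 - 153*(-61))) = 1/((-93 - 300) + (105 - 153*(-61))) = 1/(-393 + (105 + 9333)) = 1/(-393 + 9438) = 1/9045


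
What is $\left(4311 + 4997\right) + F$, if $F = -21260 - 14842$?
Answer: $-26794$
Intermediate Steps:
$F = -36102$ ($F = -21260 - 14842 = -36102$)
$\left(4311 + 4997\right) + F = \left(4311 + 4997\right) - 36102 = 9308 - 36102 = -26794$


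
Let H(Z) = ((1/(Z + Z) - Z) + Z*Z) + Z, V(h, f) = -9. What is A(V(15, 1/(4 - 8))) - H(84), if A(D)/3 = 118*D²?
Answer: 3631823/168 ≈ 21618.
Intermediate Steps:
A(D) = 354*D² (A(D) = 3*(118*D²) = 354*D²)
H(Z) = Z² + 1/(2*Z) (H(Z) = ((1/(2*Z) - Z) + Z²) + Z = (Z² + 1/(2*Z) - Z) + Z = Z² + 1/(2*Z))
A(V(15, 1/(4 - 8))) - H(84) = 354*(-9)² - (½ + 84³)/84 = 354*81 - (½ + 592704)/84 = 28674 - 1185409/(84*2) = 28674 - 1*1185409/168 = 28674 - 1185409/168 = 3631823/168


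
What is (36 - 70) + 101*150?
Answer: 15116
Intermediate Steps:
(36 - 70) + 101*150 = -34 + 15150 = 15116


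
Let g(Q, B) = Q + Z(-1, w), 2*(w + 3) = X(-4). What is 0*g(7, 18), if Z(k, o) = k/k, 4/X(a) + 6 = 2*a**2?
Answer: 0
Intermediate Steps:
X(a) = 4/(-6 + 2*a**2)
w = -38/13 (w = -3 + (2/(-3 + (-4)**2))/2 = -3 + (2/(-3 + 16))/2 = -3 + (2/13)/2 = -3 + (2*(1/13))/2 = -3 + (1/2)*(2/13) = -3 + 1/13 = -38/13 ≈ -2.9231)
Z(k, o) = 1
g(Q, B) = 1 + Q (g(Q, B) = Q + 1 = 1 + Q)
0*g(7, 18) = 0*(1 + 7) = 0*8 = 0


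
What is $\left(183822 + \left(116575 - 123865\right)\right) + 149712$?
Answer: $326244$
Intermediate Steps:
$\left(183822 + \left(116575 - 123865\right)\right) + 149712 = \left(183822 - 7290\right) + 149712 = 176532 + 149712 = 326244$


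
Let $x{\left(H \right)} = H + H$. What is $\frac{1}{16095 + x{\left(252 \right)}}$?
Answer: $\frac{1}{16599} \approx 6.0245 \cdot 10^{-5}$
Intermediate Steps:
$x{\left(H \right)} = 2 H$
$\frac{1}{16095 + x{\left(252 \right)}} = \frac{1}{16095 + 2 \cdot 252} = \frac{1}{16095 + 504} = \frac{1}{16599}$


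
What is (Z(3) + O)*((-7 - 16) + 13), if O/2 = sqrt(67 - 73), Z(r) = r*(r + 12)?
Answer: -450 - 20*I*sqrt(6) ≈ -450.0 - 48.99*I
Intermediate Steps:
Z(r) = r*(12 + r)
O = 2*I*sqrt(6) (O = 2*sqrt(67 - 73) = 2*sqrt(-6) = 2*(I*sqrt(6)) = 2*I*sqrt(6) ≈ 4.899*I)
(Z(3) + O)*((-7 - 16) + 13) = (3*(12 + 3) + 2*I*sqrt(6))*((-7 - 16) + 13) = (3*15 + 2*I*sqrt(6))*(-23 + 13) = (45 + 2*I*sqrt(6))*(-10) = -450 - 20*I*sqrt(6)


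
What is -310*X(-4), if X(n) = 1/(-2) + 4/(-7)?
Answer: 2325/7 ≈ 332.14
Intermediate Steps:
X(n) = -15/14 (X(n) = 1*(-½) + 4*(-⅐) = -½ - 4/7 = -15/14)
-310*X(-4) = -310*(-15/14) = 2325/7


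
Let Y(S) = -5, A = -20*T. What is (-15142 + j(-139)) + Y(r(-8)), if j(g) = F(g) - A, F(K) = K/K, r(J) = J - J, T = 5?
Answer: -15046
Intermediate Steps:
r(J) = 0
A = -100 (A = -20*5 = -100)
F(K) = 1
j(g) = 101 (j(g) = 1 - 1*(-100) = 1 + 100 = 101)
(-15142 + j(-139)) + Y(r(-8)) = (-15142 + 101) - 5 = -15041 - 5 = -15046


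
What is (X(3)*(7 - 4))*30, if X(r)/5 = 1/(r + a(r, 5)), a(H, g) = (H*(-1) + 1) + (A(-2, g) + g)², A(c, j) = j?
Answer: 450/101 ≈ 4.4554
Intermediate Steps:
a(H, g) = 1 - H + 4*g² (a(H, g) = (H*(-1) + 1) + (g + g)² = (-H + 1) + (2*g)² = (1 - H) + 4*g² = 1 - H + 4*g²)
X(r) = 5/101 (X(r) = 5/(r + (1 - r + 4*5²)) = 5/(r + (1 - r + 4*25)) = 5/(r + (1 - r + 100)) = 5/(r + (101 - r)) = 5/101)
(X(3)*(7 - 4))*30 = (5*(7 - 4)/101)*30 = ((5/101)*3)*30 = (15/101)*30 = 450/101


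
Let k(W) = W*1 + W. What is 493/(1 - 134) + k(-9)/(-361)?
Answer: -9241/2527 ≈ -3.6569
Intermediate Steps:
k(W) = 2*W (k(W) = W + W = 2*W)
493/(1 - 134) + k(-9)/(-361) = 493/(1 - 134) + (2*(-9))/(-361) = 493/(-133) - 18*(-1/361) = 493*(-1/133) + 18/361 = -493/133 + 18/361 = -9241/2527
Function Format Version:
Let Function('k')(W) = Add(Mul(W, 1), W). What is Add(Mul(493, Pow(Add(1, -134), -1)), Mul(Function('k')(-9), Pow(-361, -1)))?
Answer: Rational(-9241, 2527) ≈ -3.6569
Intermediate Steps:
Function('k')(W) = Mul(2, W) (Function('k')(W) = Add(W, W) = Mul(2, W))
Add(Mul(493, Pow(Add(1, -134), -1)), Mul(Function('k')(-9), Pow(-361, -1))) = Add(Mul(493, Pow(Add(1, -134), -1)), Mul(Mul(2, -9), Pow(-361, -1))) = Add(Mul(493, Pow(-133, -1)), Mul(-18, Rational(-1, 361))) = Add(Mul(493, Rational(-1, 133)), Rational(18, 361)) = Add(Rational(-493, 133), Rational(18, 361)) = Rational(-9241, 2527)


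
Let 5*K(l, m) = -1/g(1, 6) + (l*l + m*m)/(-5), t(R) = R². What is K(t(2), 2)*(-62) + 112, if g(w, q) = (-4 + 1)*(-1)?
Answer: 2486/15 ≈ 165.73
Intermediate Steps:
g(w, q) = 3 (g(w, q) = -3*(-1) = 3)
K(l, m) = -1/15 - l²/25 - m²/25 (K(l, m) = (-1/3 + (l*l + m*m)/(-5))/5 = (-1*⅓ + (l² + m²)*(-⅕))/5 = (-⅓ + (-l²/5 - m²/5))/5 = (-⅓ - l²/5 - m²/5)/5 = -1/15 - l²/25 - m²/25)
K(t(2), 2)*(-62) + 112 = (-1/15 - (2²)²/25 - 1/25*2²)*(-62) + 112 = (-1/15 - 1/25*4² - 1/25*4)*(-62) + 112 = (-1/15 - 1/25*16 - 4/25)*(-62) + 112 = (-1/15 - 16/25 - 4/25)*(-62) + 112 = -13/15*(-62) + 112 = 806/15 + 112 = 2486/15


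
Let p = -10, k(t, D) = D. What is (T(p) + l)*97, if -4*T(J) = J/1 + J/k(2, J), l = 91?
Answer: 36181/4 ≈ 9045.3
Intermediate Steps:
T(J) = -1/4 - J/4 (T(J) = -(J/1 + J/J)/4 = -(J*1 + 1)/4 = -(J + 1)/4 = -(1 + J)/4 = -1/4 - J/4)
(T(p) + l)*97 = ((-1/4 - 1/4*(-10)) + 91)*97 = ((-1/4 + 5/2) + 91)*97 = (9/4 + 91)*97 = (373/4)*97 = 36181/4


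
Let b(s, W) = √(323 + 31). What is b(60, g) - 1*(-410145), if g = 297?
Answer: 410145 + √354 ≈ 4.1016e+5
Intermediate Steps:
b(s, W) = √354
b(60, g) - 1*(-410145) = √354 - 1*(-410145) = √354 + 410145 = 410145 + √354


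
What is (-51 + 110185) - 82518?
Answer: 27616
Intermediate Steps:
(-51 + 110185) - 82518 = 110134 - 82518 = 27616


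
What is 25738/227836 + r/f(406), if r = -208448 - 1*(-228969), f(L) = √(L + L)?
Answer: 12869/113918 + 20521*√203/406 ≈ 720.26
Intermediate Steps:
f(L) = √2*√L (f(L) = √(2*L) = √2*√L)
r = 20521 (r = -208448 + 228969 = 20521)
25738/227836 + r/f(406) = 25738/227836 + 20521/((√2*√406)) = 25738*(1/227836) + 20521/((2*√203)) = 12869/113918 + 20521*(√203/406) = 12869/113918 + 20521*√203/406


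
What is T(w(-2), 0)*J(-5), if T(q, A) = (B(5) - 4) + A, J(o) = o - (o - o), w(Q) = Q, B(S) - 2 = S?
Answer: -15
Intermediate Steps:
B(S) = 2 + S
J(o) = o (J(o) = o - 1*0 = o + 0 = o)
T(q, A) = 3 + A (T(q, A) = ((2 + 5) - 4) + A = (7 - 4) + A = 3 + A)
T(w(-2), 0)*J(-5) = (3 + 0)*(-5) = 3*(-5) = -15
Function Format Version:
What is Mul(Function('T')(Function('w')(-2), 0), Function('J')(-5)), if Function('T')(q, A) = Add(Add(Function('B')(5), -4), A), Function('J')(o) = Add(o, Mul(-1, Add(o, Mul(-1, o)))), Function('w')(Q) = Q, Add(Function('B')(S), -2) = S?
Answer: -15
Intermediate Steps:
Function('B')(S) = Add(2, S)
Function('J')(o) = o (Function('J')(o) = Add(o, Mul(-1, 0)) = Add(o, 0) = o)
Function('T')(q, A) = Add(3, A) (Function('T')(q, A) = Add(Add(Add(2, 5), -4), A) = Add(Add(7, -4), A) = Add(3, A))
Mul(Function('T')(Function('w')(-2), 0), Function('J')(-5)) = Mul(Add(3, 0), -5) = Mul(3, -5) = -15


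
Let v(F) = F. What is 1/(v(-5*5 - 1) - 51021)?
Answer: -1/51047 ≈ -1.9590e-5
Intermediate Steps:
1/(v(-5*5 - 1) - 51021) = 1/((-5*5 - 1) - 51021) = 1/((-25 - 1) - 51021) = 1/(-26 - 51021) = 1/(-51047) = -1/51047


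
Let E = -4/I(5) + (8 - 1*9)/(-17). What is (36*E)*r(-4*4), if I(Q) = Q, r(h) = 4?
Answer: -9072/85 ≈ -106.73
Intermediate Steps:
E = -63/85 (E = -4/5 + (8 - 1*9)/(-17) = -4*⅕ + (8 - 9)*(-1/17) = -⅘ - 1*(-1/17) = -⅘ + 1/17 = -63/85 ≈ -0.74118)
(36*E)*r(-4*4) = (36*(-63/85))*4 = -2268/85*4 = -9072/85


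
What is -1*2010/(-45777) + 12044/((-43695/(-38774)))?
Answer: 7125891576154/666742005 ≈ 10688.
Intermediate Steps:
-1*2010/(-45777) + 12044/((-43695/(-38774))) = -2010*(-1/45777) + 12044/((-43695*(-1/38774))) = 670/15259 + 12044/(43695/38774) = 670/15259 + 12044*(38774/43695) = 670/15259 + 466994056/43695 = 7125891576154/666742005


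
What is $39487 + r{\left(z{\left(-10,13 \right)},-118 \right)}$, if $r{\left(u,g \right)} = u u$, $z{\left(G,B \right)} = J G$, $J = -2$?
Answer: $39887$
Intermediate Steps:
$z{\left(G,B \right)} = - 2 G$
$r{\left(u,g \right)} = u^{2}$
$39487 + r{\left(z{\left(-10,13 \right)},-118 \right)} = 39487 + \left(\left(-2\right) \left(-10\right)\right)^{2} = 39487 + 20^{2} = 39487 + 400 = 39887$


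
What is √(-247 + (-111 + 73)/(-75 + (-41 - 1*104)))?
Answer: I*√2986610/110 ≈ 15.711*I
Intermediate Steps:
√(-247 + (-111 + 73)/(-75 + (-41 - 1*104))) = √(-247 - 38/(-75 + (-41 - 104))) = √(-247 - 38/(-75 - 145)) = √(-247 - 38/(-220)) = √(-247 - 38*(-1/220)) = √(-247 + 19/110) = √(-27151/110) = I*√2986610/110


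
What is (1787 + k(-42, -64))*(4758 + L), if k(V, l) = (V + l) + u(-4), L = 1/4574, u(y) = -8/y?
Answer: 36627285519/4574 ≈ 8.0077e+6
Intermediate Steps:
L = 1/4574 ≈ 0.00021863
k(V, l) = 2 + V + l (k(V, l) = (V + l) - 8/(-4) = (V + l) - 8*(-¼) = (V + l) + 2 = 2 + V + l)
(1787 + k(-42, -64))*(4758 + L) = (1787 + (2 - 42 - 64))*(4758 + 1/4574) = (1787 - 104)*(21763093/4574) = 1683*(21763093/4574) = 36627285519/4574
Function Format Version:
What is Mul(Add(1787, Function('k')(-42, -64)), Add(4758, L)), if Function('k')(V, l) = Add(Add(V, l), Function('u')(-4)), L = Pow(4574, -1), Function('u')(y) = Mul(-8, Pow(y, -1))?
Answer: Rational(36627285519, 4574) ≈ 8.0077e+6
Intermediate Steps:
L = Rational(1, 4574) ≈ 0.00021863
Function('k')(V, l) = Add(2, V, l) (Function('k')(V, l) = Add(Add(V, l), Mul(-8, Pow(-4, -1))) = Add(Add(V, l), Mul(-8, Rational(-1, 4))) = Add(Add(V, l), 2) = Add(2, V, l))
Mul(Add(1787, Function('k')(-42, -64)), Add(4758, L)) = Mul(Add(1787, Add(2, -42, -64)), Add(4758, Rational(1, 4574))) = Mul(Add(1787, -104), Rational(21763093, 4574)) = Mul(1683, Rational(21763093, 4574)) = Rational(36627285519, 4574)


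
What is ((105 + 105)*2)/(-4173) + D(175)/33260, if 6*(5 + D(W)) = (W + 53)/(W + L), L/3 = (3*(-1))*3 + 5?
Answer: -760074007/7541139580 ≈ -0.10079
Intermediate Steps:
L = -12 (L = 3*((3*(-1))*3 + 5) = 3*(-3*3 + 5) = 3*(-9 + 5) = 3*(-4) = -12)
D(W) = -5 + (53 + W)/(6*(-12 + W)) (D(W) = -5 + ((W + 53)/(W - 12))/6 = -5 + ((53 + W)/(-12 + W))/6 = -5 + (53 + W)/(6*(-12 + W)))
((105 + 105)*2)/(-4173) + D(175)/33260 = ((105 + 105)*2)/(-4173) + ((413 - 29*175)/(6*(-12 + 175)))/33260 = (210*2)*(-1/4173) + ((⅙)*(413 - 5075)/163)*(1/33260) = 420*(-1/4173) + ((⅙)*(1/163)*(-4662))*(1/33260) = -140/1391 - 777/163*1/33260 = -140/1391 - 777/5421380 = -760074007/7541139580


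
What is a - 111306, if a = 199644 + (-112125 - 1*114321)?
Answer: -138108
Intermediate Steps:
a = -26802 (a = 199644 + (-112125 - 114321) = 199644 - 226446 = -26802)
a - 111306 = -26802 - 111306 = -138108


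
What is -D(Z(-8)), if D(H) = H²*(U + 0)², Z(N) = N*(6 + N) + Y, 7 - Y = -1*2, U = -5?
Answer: -15625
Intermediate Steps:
Y = 9 (Y = 7 - (-1)*2 = 7 - 1*(-2) = 7 + 2 = 9)
Z(N) = 9 + N*(6 + N) (Z(N) = N*(6 + N) + 9 = 9 + N*(6 + N))
D(H) = 25*H² (D(H) = H²*(-5 + 0)² = H²*(-5)² = H²*25 = 25*H²)
-D(Z(-8)) = -25*(9 + (-8)² + 6*(-8))² = -25*(9 + 64 - 48)² = -25*25² = -25*625 = -1*15625 = -15625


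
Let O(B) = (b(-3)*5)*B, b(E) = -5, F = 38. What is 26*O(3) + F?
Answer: -1912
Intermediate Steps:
O(B) = -25*B (O(B) = (-5*5)*B = -25*B)
26*O(3) + F = 26*(-25*3) + 38 = 26*(-75) + 38 = -1950 + 38 = -1912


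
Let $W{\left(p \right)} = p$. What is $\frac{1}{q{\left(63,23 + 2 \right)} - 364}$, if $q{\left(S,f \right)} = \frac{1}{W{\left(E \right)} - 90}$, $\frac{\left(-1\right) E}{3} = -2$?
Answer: $- \frac{84}{30577} \approx -0.0027472$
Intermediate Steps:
$E = 6$ ($E = \left(-3\right) \left(-2\right) = 6$)
$q{\left(S,f \right)} = - \frac{1}{84}$ ($q{\left(S,f \right)} = \frac{1}{6 - 90} = \frac{1}{-84} = - \frac{1}{84}$)
$\frac{1}{q{\left(63,23 + 2 \right)} - 364} = \frac{1}{- \frac{1}{84} - 364} = \frac{1}{- \frac{30577}{84}} = - \frac{84}{30577}$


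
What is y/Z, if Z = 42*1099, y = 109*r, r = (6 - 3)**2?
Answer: 327/15386 ≈ 0.021253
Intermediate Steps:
r = 9 (r = 3**2 = 9)
y = 981 (y = 109*9 = 981)
Z = 46158
y/Z = 981/46158 = 981*(1/46158) = 327/15386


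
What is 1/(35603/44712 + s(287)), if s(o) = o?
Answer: 44712/12867947 ≈ 0.0034747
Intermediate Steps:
1/(35603/44712 + s(287)) = 1/(35603/44712 + 287) = 1/(12867947/44712) = 44712/12867947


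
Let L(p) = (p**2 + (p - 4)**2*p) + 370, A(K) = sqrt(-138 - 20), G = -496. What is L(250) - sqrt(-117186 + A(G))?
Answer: 15191870 - sqrt(-117186 + I*sqrt(158)) ≈ 1.5192e+7 - 342.32*I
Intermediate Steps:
A(K) = I*sqrt(158) (A(K) = sqrt(-158) = I*sqrt(158))
L(p) = 370 + p**2 + p*(-4 + p)**2 (L(p) = (p**2 + (-4 + p)**2*p) + 370 = (p**2 + p*(-4 + p)**2) + 370 = 370 + p**2 + p*(-4 + p)**2)
L(250) - sqrt(-117186 + A(G)) = (370 + 250**2 + 250*(-4 + 250)**2) - sqrt(-117186 + I*sqrt(158)) = (370 + 62500 + 250*246**2) - sqrt(-117186 + I*sqrt(158)) = (370 + 62500 + 250*60516) - sqrt(-117186 + I*sqrt(158)) = (370 + 62500 + 15129000) - sqrt(-117186 + I*sqrt(158)) = 15191870 - sqrt(-117186 + I*sqrt(158))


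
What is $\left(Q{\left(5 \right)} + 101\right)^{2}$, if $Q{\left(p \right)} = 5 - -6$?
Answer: $12544$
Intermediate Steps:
$Q{\left(p \right)} = 11$ ($Q{\left(p \right)} = 5 + 6 = 11$)
$\left(Q{\left(5 \right)} + 101\right)^{2} = \left(11 + 101\right)^{2} = 112^{2} = 12544$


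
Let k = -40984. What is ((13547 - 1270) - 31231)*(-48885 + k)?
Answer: 1703377026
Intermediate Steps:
((13547 - 1270) - 31231)*(-48885 + k) = ((13547 - 1270) - 31231)*(-48885 - 40984) = (12277 - 31231)*(-89869) = -18954*(-89869) = 1703377026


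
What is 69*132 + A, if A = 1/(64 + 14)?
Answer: 710425/78 ≈ 9108.0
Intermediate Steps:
A = 1/78 ≈ 0.012821
69*132 + A = 69*132 + 1/78 = 9108 + 1/78 = 710425/78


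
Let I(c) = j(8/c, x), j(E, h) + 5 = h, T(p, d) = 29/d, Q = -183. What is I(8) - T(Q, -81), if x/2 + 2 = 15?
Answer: 1730/81 ≈ 21.358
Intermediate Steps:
x = 26 (x = -4 + 2*15 = -4 + 30 = 26)
j(E, h) = -5 + h
I(c) = 21 (I(c) = -5 + 26 = 21)
I(8) - T(Q, -81) = 21 - 29/(-81) = 21 - 29*(-1)/81 = 21 - 1*(-29/81) = 21 + 29/81 = 1730/81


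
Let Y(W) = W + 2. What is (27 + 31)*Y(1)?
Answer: 174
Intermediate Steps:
Y(W) = 2 + W
(27 + 31)*Y(1) = (27 + 31)*(2 + 1) = 58*3 = 174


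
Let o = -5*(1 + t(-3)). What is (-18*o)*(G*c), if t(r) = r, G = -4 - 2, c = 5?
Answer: 5400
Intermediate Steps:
G = -6
o = 10 (o = -5*(1 - 3) = -5*(-2) = 10)
(-18*o)*(G*c) = (-18*10)*(-6*5) = -180*(-30) = 5400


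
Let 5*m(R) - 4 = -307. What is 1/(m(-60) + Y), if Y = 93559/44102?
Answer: -220510/12895111 ≈ -0.017100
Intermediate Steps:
m(R) = -303/5 (m(R) = 4/5 + (1/5)*(-307) = 4/5 - 307/5 = -303/5)
Y = 93559/44102 (Y = 93559*(1/44102) = 93559/44102 ≈ 2.1214)
1/(m(-60) + Y) = 1/(-303/5 + 93559/44102) = 1/(-12895111/220510) = -220510/12895111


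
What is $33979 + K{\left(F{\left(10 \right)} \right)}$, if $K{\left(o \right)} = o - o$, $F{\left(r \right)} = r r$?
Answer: $33979$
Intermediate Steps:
$F{\left(r \right)} = r^{2}$
$K{\left(o \right)} = 0$
$33979 + K{\left(F{\left(10 \right)} \right)} = 33979 + 0 = 33979$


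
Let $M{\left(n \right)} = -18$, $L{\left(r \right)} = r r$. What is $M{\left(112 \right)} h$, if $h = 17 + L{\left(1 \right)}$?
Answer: $-324$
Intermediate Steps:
$L{\left(r \right)} = r^{2}$
$h = 18$ ($h = 17 + 1^{2} = 17 + 1 = 18$)
$M{\left(112 \right)} h = \left(-18\right) 18 = -324$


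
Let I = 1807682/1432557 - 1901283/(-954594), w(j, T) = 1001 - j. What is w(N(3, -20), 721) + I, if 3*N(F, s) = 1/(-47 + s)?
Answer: 10223708140869365/10180354581054 ≈ 1004.3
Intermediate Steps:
N(F, s) = 1/(3*(-47 + s))
I = 494366517971/151945590762 (I = 1807682*(1/1432557) - 1901283*(-1/954594) = 1807682/1432557 + 633761/318198 = 494366517971/151945590762 ≈ 3.2536)
w(N(3, -20), 721) + I = (1001 - 1/(3*(-47 - 20))) + 494366517971/151945590762 = (1001 - 1/(3*(-67))) + 494366517971/151945590762 = (1001 - (-1)/(3*67)) + 494366517971/151945590762 = (1001 - 1*(-1/201)) + 494366517971/151945590762 = (1001 + 1/201) + 494366517971/151945590762 = 201202/201 + 494366517971/151945590762 = 10223708140869365/10180354581054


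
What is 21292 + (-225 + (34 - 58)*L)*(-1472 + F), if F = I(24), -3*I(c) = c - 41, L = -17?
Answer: -247047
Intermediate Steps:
I(c) = 41/3 - c/3 (I(c) = -(c - 41)/3 = -(-41 + c)/3 = 41/3 - c/3)
F = 17/3 (F = 41/3 - ⅓*24 = 41/3 - 8 = 17/3 ≈ 5.6667)
21292 + (-225 + (34 - 58)*L)*(-1472 + F) = 21292 + (-225 + (34 - 58)*(-17))*(-1472 + 17/3) = 21292 + (-225 - 24*(-17))*(-4399/3) = 21292 + (-225 + 408)*(-4399/3) = 21292 + 183*(-4399/3) = 21292 - 268339 = -247047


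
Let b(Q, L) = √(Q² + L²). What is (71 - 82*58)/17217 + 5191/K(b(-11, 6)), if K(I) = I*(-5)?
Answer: -4685/17217 - 5191*√157/785 ≈ -83.130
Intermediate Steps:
b(Q, L) = √(L² + Q²)
K(I) = -5*I
(71 - 82*58)/17217 + 5191/K(b(-11, 6)) = (71 - 82*58)/17217 + 5191/((-5*√(6² + (-11)²))) = (71 - 4756)*(1/17217) + 5191/((-5*√(36 + 121))) = -4685*1/17217 + 5191/((-5*√157)) = -4685/17217 + 5191*(-√157/785) = -4685/17217 - 5191*√157/785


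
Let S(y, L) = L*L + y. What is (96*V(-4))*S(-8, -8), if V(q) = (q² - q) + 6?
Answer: 139776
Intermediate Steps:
S(y, L) = y + L² (S(y, L) = L² + y = y + L²)
V(q) = 6 + q² - q
(96*V(-4))*S(-8, -8) = (96*(6 + (-4)² - 1*(-4)))*(-8 + (-8)²) = (96*(6 + 16 + 4))*(-8 + 64) = (96*26)*56 = 2496*56 = 139776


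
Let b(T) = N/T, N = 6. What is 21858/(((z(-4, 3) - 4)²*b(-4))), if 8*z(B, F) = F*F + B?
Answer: -932608/729 ≈ -1279.3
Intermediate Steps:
z(B, F) = B/8 + F²/8 (z(B, F) = (F*F + B)/8 = (F² + B)/8 = (B + F²)/8 = B/8 + F²/8)
b(T) = 6/T
21858/(((z(-4, 3) - 4)²*b(-4))) = 21858/(((((⅛)*(-4) + (⅛)*3²) - 4)²*(6/(-4)))) = 21858/((((-½ + (⅛)*9) - 4)²*(6*(-¼)))) = 21858/((((-½ + 9/8) - 4)²*(-3/2))) = 21858/(((5/8 - 4)²*(-3/2))) = 21858/(((-27/8)²*(-3/2))) = 21858/(((729/64)*(-3/2))) = 21858/(-2187/128) = 21858*(-128/2187) = -932608/729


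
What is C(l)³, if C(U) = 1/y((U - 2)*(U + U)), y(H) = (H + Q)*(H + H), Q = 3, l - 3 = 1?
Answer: 1/224755712 ≈ 4.4493e-9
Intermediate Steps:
l = 4 (l = 3 + 1 = 4)
y(H) = 2*H*(3 + H) (y(H) = (H + 3)*(H + H) = (3 + H)*(2*H) = 2*H*(3 + H))
C(U) = 1/(4*U*(-2 + U)*(3 + 2*U*(-2 + U))) (C(U) = 1/(2*((U - 2)*(U + U))*(3 + (U - 2)*(U + U))) = 1/(2*((-2 + U)*(2*U))*(3 + (-2 + U)*(2*U))) = 1/(2*(2*U*(-2 + U))*(3 + 2*U*(-2 + U))) = 1/(4*U*(-2 + U)*(3 + 2*U*(-2 + U))))
C(l)³ = ((¼)/(4*(-2 + 4)*(3 + 2*4*(-2 + 4))))³ = ((¼)*(¼)/(2*(3 + 2*4*2)))³ = ((¼)*(¼)*(½)/(3 + 16))³ = ((¼)*(¼)*(½)/19)³ = ((¼)*(¼)*(½)*(1/19))³ = (1/608)³ = 1/224755712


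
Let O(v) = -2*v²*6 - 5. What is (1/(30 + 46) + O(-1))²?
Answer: 1666681/5776 ≈ 288.55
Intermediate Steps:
O(v) = -5 - 12*v² (O(v) = -12*v² - 5 = -5 - 12*v²)
(1/(30 + 46) + O(-1))² = (1/(30 + 46) + (-5 - 12*(-1)²))² = (1/76 + (-5 - 12*1))² = (1/76 + (-5 - 12))² = (1/76 - 17)² = (-1291/76)² = 1666681/5776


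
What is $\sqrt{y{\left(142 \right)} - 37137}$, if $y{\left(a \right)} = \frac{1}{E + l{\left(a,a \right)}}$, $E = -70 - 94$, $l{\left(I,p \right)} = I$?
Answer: $\frac{i \sqrt{17974330}}{22} \approx 192.71 i$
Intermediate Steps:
$E = -164$
$y{\left(a \right)} = \frac{1}{-164 + a}$
$\sqrt{y{\left(142 \right)} - 37137} = \sqrt{\frac{1}{-164 + 142} - 37137} = \sqrt{\frac{1}{-22} - 37137} = \sqrt{- \frac{1}{22} - 37137} = \sqrt{- \frac{817015}{22}} = \frac{i \sqrt{17974330}}{22}$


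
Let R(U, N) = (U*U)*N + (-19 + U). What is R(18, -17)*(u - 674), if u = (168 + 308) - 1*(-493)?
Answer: -1625155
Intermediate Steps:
R(U, N) = -19 + U + N*U**2 (R(U, N) = U**2*N + (-19 + U) = N*U**2 + (-19 + U) = -19 + U + N*U**2)
u = 969 (u = 476 + 493 = 969)
R(18, -17)*(u - 674) = (-19 + 18 - 17*18**2)*(969 - 674) = (-19 + 18 - 17*324)*295 = (-19 + 18 - 5508)*295 = -5509*295 = -1625155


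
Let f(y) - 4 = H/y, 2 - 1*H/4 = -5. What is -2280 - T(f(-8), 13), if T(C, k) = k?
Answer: -2293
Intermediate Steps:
H = 28 (H = 8 - 4*(-5) = 8 + 20 = 28)
f(y) = 4 + 28/y
-2280 - T(f(-8), 13) = -2280 - 1*13 = -2280 - 13 = -2293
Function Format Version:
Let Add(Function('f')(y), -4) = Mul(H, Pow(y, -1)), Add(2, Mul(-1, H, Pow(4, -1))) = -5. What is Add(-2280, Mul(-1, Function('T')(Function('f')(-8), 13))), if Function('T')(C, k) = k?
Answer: -2293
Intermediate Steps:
H = 28 (H = Add(8, Mul(-4, -5)) = Add(8, 20) = 28)
Function('f')(y) = Add(4, Mul(28, Pow(y, -1)))
Add(-2280, Mul(-1, Function('T')(Function('f')(-8), 13))) = Add(-2280, Mul(-1, 13)) = Add(-2280, -13) = -2293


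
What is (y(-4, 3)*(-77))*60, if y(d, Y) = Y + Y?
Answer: -27720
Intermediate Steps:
y(d, Y) = 2*Y
(y(-4, 3)*(-77))*60 = ((2*3)*(-77))*60 = (6*(-77))*60 = -462*60 = -27720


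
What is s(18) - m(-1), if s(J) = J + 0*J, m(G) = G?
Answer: 19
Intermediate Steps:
s(J) = J (s(J) = J + 0 = J)
s(18) - m(-1) = 18 - 1*(-1) = 18 + 1 = 19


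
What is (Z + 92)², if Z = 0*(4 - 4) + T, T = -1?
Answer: 8281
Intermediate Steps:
Z = -1 (Z = 0*(4 - 4) - 1 = 0*0 - 1 = 0 - 1 = -1)
(Z + 92)² = (-1 + 92)² = 91² = 8281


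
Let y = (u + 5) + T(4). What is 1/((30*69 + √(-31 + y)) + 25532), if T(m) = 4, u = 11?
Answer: 27602/761870415 - I*√11/761870415 ≈ 3.6229e-5 - 4.3533e-9*I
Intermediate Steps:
y = 20 (y = (11 + 5) + 4 = 16 + 4 = 20)
1/((30*69 + √(-31 + y)) + 25532) = 1/((30*69 + √(-31 + 20)) + 25532) = 1/((2070 + √(-11)) + 25532) = 1/((2070 + I*√11) + 25532) = 1/(27602 + I*√11)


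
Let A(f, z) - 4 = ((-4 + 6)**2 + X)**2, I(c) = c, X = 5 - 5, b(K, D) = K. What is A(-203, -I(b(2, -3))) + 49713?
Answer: 49733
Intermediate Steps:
X = 0
A(f, z) = 20 (A(f, z) = 4 + ((-4 + 6)**2 + 0)**2 = 4 + (2**2 + 0)**2 = 4 + (4 + 0)**2 = 4 + 4**2 = 4 + 16 = 20)
A(-203, -I(b(2, -3))) + 49713 = 20 + 49713 = 49733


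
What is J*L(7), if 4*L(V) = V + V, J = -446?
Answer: -1561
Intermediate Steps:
L(V) = V/2 (L(V) = (V + V)/4 = (2*V)/4 = V/2)
J*L(7) = -223*7 = -446*7/2 = -1561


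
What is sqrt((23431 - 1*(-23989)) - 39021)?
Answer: sqrt(8399) ≈ 91.646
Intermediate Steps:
sqrt((23431 - 1*(-23989)) - 39021) = sqrt((23431 + 23989) - 39021) = sqrt(47420 - 39021) = sqrt(8399)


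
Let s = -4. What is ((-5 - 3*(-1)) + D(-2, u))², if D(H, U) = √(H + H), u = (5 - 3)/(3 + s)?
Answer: -8*I ≈ -8.0*I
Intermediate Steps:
u = -2 (u = (5 - 3)/(3 - 4) = 2/(-1) = 2*(-1) = -2)
D(H, U) = √2*√H (D(H, U) = √(2*H) = √2*√H)
((-5 - 3*(-1)) + D(-2, u))² = ((-5 - 3*(-1)) + √2*√(-2))² = ((-5 + 3) + √2*(I*√2))² = (-2 + 2*I)²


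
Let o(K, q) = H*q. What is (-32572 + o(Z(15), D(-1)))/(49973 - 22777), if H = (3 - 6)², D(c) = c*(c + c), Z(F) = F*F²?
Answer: -16277/13598 ≈ -1.1970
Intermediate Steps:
Z(F) = F³
D(c) = 2*c² (D(c) = c*(2*c) = 2*c²)
H = 9 (H = (-3)² = 9)
o(K, q) = 9*q
(-32572 + o(Z(15), D(-1)))/(49973 - 22777) = (-32572 + 9*(2*(-1)²))/(49973 - 22777) = (-32572 + 9*(2*1))/27196 = (-32572 + 9*2)*(1/27196) = (-32572 + 18)*(1/27196) = -32554*1/27196 = -16277/13598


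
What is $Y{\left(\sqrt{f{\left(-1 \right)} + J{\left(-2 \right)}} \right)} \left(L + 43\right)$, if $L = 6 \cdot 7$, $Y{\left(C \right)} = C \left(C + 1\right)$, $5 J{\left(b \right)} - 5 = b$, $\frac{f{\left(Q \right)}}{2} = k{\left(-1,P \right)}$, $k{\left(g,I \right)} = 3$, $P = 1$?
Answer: $561 + 17 \sqrt{165} \approx 779.37$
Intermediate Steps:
$f{\left(Q \right)} = 6$ ($f{\left(Q \right)} = 2 \cdot 3 = 6$)
$J{\left(b \right)} = 1 + \frac{b}{5}$
$Y{\left(C \right)} = C \left(1 + C\right)$
$L = 42$
$Y{\left(\sqrt{f{\left(-1 \right)} + J{\left(-2 \right)}} \right)} \left(L + 43\right) = \sqrt{6 + \left(1 + \frac{1}{5} \left(-2\right)\right)} \left(1 + \sqrt{6 + \left(1 + \frac{1}{5} \left(-2\right)\right)}\right) \left(42 + 43\right) = \sqrt{6 + \left(1 - \frac{2}{5}\right)} \left(1 + \sqrt{6 + \left(1 - \frac{2}{5}\right)}\right) 85 = \sqrt{6 + \frac{3}{5}} \left(1 + \sqrt{6 + \frac{3}{5}}\right) 85 = \sqrt{\frac{33}{5}} \left(1 + \sqrt{\frac{33}{5}}\right) 85 = \frac{\sqrt{165}}{5} \left(1 + \frac{\sqrt{165}}{5}\right) 85 = \frac{\sqrt{165} \left(1 + \frac{\sqrt{165}}{5}\right)}{5} \cdot 85 = 17 \sqrt{165} \left(1 + \frac{\sqrt{165}}{5}\right)$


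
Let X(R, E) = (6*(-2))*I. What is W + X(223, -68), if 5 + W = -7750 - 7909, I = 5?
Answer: -15724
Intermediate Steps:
W = -15664 (W = -5 + (-7750 - 7909) = -5 - 15659 = -15664)
X(R, E) = -60 (X(R, E) = (6*(-2))*5 = -12*5 = -60)
W + X(223, -68) = -15664 - 60 = -15724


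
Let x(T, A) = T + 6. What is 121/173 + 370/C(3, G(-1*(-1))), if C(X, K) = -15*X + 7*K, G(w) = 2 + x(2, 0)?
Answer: 13407/865 ≈ 15.499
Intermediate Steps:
x(T, A) = 6 + T
G(w) = 10 (G(w) = 2 + (6 + 2) = 2 + 8 = 10)
121/173 + 370/C(3, G(-1*(-1))) = 121/173 + 370/(-15*3 + 7*10) = 121*(1/173) + 370/(-45 + 70) = 121/173 + 370/25 = 121/173 + 370*(1/25) = 121/173 + 74/5 = 13407/865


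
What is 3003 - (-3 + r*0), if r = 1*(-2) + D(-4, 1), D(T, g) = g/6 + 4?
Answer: 3006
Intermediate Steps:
D(T, g) = 4 + g/6 (D(T, g) = g/6 + 4 = 4 + g/6)
r = 13/6 (r = 1*(-2) + (4 + (⅙)*1) = -2 + (4 + ⅙) = -2 + 25/6 = 13/6 ≈ 2.1667)
3003 - (-3 + r*0) = 3003 - (-3 + (13/6)*0) = 3003 - (-3 + 0) = 3003 - 1*(-3) = 3003 + 3 = 3006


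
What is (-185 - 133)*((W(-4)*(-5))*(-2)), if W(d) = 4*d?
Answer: 50880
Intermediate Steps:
(-185 - 133)*((W(-4)*(-5))*(-2)) = (-185 - 133)*(((4*(-4))*(-5))*(-2)) = -318*(-16*(-5))*(-2) = -25440*(-2) = -318*(-160) = 50880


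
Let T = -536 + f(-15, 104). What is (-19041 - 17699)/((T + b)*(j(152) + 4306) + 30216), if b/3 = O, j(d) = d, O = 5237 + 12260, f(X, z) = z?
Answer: -18370/116054619 ≈ -0.00015829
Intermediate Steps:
O = 17497
T = -432 (T = -536 + 104 = -432)
b = 52491 (b = 3*17497 = 52491)
(-19041 - 17699)/((T + b)*(j(152) + 4306) + 30216) = (-19041 - 17699)/((-432 + 52491)*(152 + 4306) + 30216) = -36740/(52059*4458 + 30216) = -36740/(232079022 + 30216) = -36740/232109238 = -36740*1/232109238 = -18370/116054619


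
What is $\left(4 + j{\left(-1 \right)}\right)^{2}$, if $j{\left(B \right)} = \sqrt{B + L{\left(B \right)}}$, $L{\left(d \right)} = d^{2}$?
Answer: $16$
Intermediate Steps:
$j{\left(B \right)} = \sqrt{B + B^{2}}$
$\left(4 + j{\left(-1 \right)}\right)^{2} = \left(4 + \sqrt{- (1 - 1)}\right)^{2} = \left(4 + \sqrt{\left(-1\right) 0}\right)^{2} = \left(4 + \sqrt{0}\right)^{2} = \left(4 + 0\right)^{2} = 4^{2} = 16$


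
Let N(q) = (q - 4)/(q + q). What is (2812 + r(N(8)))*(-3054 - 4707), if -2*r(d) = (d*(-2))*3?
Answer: -87319011/4 ≈ -2.1830e+7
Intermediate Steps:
N(q) = (-4 + q)/(2*q) (N(q) = (-4 + q)/((2*q)) = (-4 + q)*(1/(2*q)) = (-4 + q)/(2*q))
r(d) = 3*d (r(d) = -d*(-2)*3/2 = -(-2*d)*3/2 = -(-3)*d = 3*d)
(2812 + r(N(8)))*(-3054 - 4707) = (2812 + 3*((1/2)*(-4 + 8)/8))*(-3054 - 4707) = (2812 + 3*((1/2)*(1/8)*4))*(-7761) = (2812 + 3*(1/4))*(-7761) = (2812 + 3/4)*(-7761) = (11251/4)*(-7761) = -87319011/4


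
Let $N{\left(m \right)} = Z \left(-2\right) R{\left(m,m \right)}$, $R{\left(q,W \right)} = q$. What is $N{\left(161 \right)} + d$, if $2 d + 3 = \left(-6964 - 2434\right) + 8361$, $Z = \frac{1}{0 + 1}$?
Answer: $-842$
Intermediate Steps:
$Z = 1$ ($Z = 1^{-1} = 1$)
$d = -520$ ($d = - \frac{3}{2} + \frac{\left(-6964 - 2434\right) + 8361}{2} = - \frac{3}{2} + \frac{-9398 + 8361}{2} = - \frac{3}{2} + \frac{1}{2} \left(-1037\right) = - \frac{3}{2} - \frac{1037}{2} = -520$)
$N{\left(m \right)} = - 2 m$ ($N{\left(m \right)} = 1 \left(-2\right) m = - 2 m$)
$N{\left(161 \right)} + d = \left(-2\right) 161 - 520 = -322 - 520 = -842$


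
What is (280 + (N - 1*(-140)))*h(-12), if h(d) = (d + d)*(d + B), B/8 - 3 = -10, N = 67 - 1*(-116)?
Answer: 984096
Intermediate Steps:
N = 183 (N = 67 + 116 = 183)
B = -56 (B = 24 + 8*(-10) = 24 - 80 = -56)
h(d) = 2*d*(-56 + d) (h(d) = (d + d)*(d - 56) = (2*d)*(-56 + d) = 2*d*(-56 + d))
(280 + (N - 1*(-140)))*h(-12) = (280 + (183 - 1*(-140)))*(2*(-12)*(-56 - 12)) = (280 + (183 + 140))*(2*(-12)*(-68)) = (280 + 323)*1632 = 603*1632 = 984096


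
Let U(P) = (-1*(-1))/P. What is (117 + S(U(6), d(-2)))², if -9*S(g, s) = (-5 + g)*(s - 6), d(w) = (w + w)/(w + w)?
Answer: 38105929/2916 ≈ 13068.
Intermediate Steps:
U(P) = 1/P
d(w) = 1 (d(w) = (2*w)/((2*w)) = (2*w)*(1/(2*w)) = 1)
S(g, s) = -(-6 + s)*(-5 + g)/9 (S(g, s) = -(-5 + g)*(s - 6)/9 = -(-5 + g)*(-6 + s)/9 = -(-6 + s)*(-5 + g)/9)
(117 + S(U(6), d(-2)))² = (117 + (-10/3 + (⅔)/6 + (5/9)*1 - ⅑*1/6))² = (117 + (-10/3 + (⅔)*(⅙) + 5/9 - ⅑*⅙*1))² = (117 + (-10/3 + ⅑ + 5/9 - 1/54))² = (117 - 145/54)² = (6173/54)² = 38105929/2916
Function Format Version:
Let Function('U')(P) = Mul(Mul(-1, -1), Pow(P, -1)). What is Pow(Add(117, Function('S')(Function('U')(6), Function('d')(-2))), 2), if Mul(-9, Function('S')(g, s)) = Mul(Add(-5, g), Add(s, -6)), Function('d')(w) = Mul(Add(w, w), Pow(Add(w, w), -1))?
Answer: Rational(38105929, 2916) ≈ 13068.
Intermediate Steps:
Function('U')(P) = Pow(P, -1) (Function('U')(P) = Mul(1, Pow(P, -1)) = Pow(P, -1))
Function('d')(w) = 1 (Function('d')(w) = Mul(Mul(2, w), Pow(Mul(2, w), -1)) = Mul(Mul(2, w), Mul(Rational(1, 2), Pow(w, -1))) = 1)
Function('S')(g, s) = Mul(Rational(-1, 9), Add(-6, s), Add(-5, g)) (Function('S')(g, s) = Mul(Rational(-1, 9), Mul(Add(-5, g), Add(s, -6))) = Mul(Rational(-1, 9), Mul(Add(-5, g), Add(-6, s))) = Mul(Rational(-1, 9), Mul(Add(-6, s), Add(-5, g))) = Mul(Rational(-1, 9), Add(-6, s), Add(-5, g)))
Pow(Add(117, Function('S')(Function('U')(6), Function('d')(-2))), 2) = Pow(Add(117, Add(Rational(-10, 3), Mul(Rational(2, 3), Pow(6, -1)), Mul(Rational(5, 9), 1), Mul(Rational(-1, 9), Pow(6, -1), 1))), 2) = Pow(Add(117, Add(Rational(-10, 3), Mul(Rational(2, 3), Rational(1, 6)), Rational(5, 9), Mul(Rational(-1, 9), Rational(1, 6), 1))), 2) = Pow(Add(117, Add(Rational(-10, 3), Rational(1, 9), Rational(5, 9), Rational(-1, 54))), 2) = Pow(Add(117, Rational(-145, 54)), 2) = Pow(Rational(6173, 54), 2) = Rational(38105929, 2916)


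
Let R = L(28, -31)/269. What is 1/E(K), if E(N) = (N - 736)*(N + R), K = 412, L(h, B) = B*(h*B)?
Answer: -269/44626464 ≈ -6.0278e-6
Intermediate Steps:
L(h, B) = h*B² (L(h, B) = B*(B*h) = h*B²)
R = 26908/269 (R = (28*(-31)²)/269 = (28*961)*(1/269) = 26908*(1/269) = 26908/269 ≈ 100.03)
E(N) = (-736 + N)*(26908/269 + N) (E(N) = (N - 736)*(N + 26908/269) = (-736 + N)*(26908/269 + N))
1/E(K) = 1/(-19804288/269 + 412² - 171076/269*412) = 1/(-19804288/269 + 169744 - 70483312/269) = 1/(-44626464/269) = -269/44626464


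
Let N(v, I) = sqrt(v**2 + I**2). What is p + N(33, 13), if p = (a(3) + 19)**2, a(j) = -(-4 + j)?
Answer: 400 + sqrt(1258) ≈ 435.47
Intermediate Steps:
N(v, I) = sqrt(I**2 + v**2)
a(j) = 4 - j
p = 400 (p = ((4 - 1*3) + 19)**2 = ((4 - 3) + 19)**2 = (1 + 19)**2 = 20**2 = 400)
p + N(33, 13) = 400 + sqrt(13**2 + 33**2) = 400 + sqrt(169 + 1089) = 400 + sqrt(1258)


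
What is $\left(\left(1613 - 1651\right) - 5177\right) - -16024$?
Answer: $10809$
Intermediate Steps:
$\left(\left(1613 - 1651\right) - 5177\right) - -16024 = \left(-38 - 5177\right) + 16024 = -5215 + 16024 = 10809$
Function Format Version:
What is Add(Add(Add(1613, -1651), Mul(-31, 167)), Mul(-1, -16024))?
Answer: 10809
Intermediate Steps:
Add(Add(Add(1613, -1651), Mul(-31, 167)), Mul(-1, -16024)) = Add(Add(-38, -5177), 16024) = Add(-5215, 16024) = 10809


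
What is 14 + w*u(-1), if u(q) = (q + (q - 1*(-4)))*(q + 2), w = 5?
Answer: 24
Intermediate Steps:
u(q) = (2 + q)*(4 + 2*q) (u(q) = (q + (q + 4))*(2 + q) = (q + (4 + q))*(2 + q) = (4 + 2*q)*(2 + q) = (2 + q)*(4 + 2*q))
14 + w*u(-1) = 14 + 5*(8 + 2*(-1)**2 + 8*(-1)) = 14 + 5*(8 + 2*1 - 8) = 14 + 5*(8 + 2 - 8) = 14 + 5*2 = 14 + 10 = 24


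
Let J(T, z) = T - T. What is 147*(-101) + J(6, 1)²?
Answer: -14847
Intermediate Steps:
J(T, z) = 0
147*(-101) + J(6, 1)² = 147*(-101) + 0² = -14847 + 0 = -14847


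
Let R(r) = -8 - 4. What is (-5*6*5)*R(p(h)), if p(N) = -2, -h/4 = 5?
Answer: 1800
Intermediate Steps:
h = -20 (h = -4*5 = -20)
R(r) = -12
(-5*6*5)*R(p(h)) = (-5*6*5)*(-12) = -30*5*(-12) = -150*(-12) = 1800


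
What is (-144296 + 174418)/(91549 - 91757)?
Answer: -15061/104 ≈ -144.82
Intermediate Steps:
(-144296 + 174418)/(91549 - 91757) = 30122/(-208) = 30122*(-1/208) = -15061/104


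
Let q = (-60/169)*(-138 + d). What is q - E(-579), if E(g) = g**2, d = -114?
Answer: -56640609/169 ≈ -3.3515e+5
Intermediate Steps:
q = 15120/169 (q = (-60/169)*(-138 - 114) = -60*1/169*(-252) = -60/169*(-252) = 15120/169 ≈ 89.467)
q - E(-579) = 15120/169 - 1*(-579)**2 = 15120/169 - 1*335241 = 15120/169 - 335241 = -56640609/169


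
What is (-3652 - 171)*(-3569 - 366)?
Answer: 15043505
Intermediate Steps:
(-3652 - 171)*(-3569 - 366) = -3823*(-3935) = 15043505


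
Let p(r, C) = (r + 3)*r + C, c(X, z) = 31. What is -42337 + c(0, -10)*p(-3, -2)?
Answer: -42399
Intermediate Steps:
p(r, C) = C + r*(3 + r) (p(r, C) = (3 + r)*r + C = r*(3 + r) + C = C + r*(3 + r))
-42337 + c(0, -10)*p(-3, -2) = -42337 + 31*(-2 + (-3)² + 3*(-3)) = -42337 + 31*(-2 + 9 - 9) = -42337 + 31*(-2) = -42337 - 62 = -42399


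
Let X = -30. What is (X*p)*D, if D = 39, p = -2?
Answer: 2340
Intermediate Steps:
(X*p)*D = -30*(-2)*39 = 60*39 = 2340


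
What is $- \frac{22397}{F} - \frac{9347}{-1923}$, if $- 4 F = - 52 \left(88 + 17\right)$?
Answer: $- \frac{3367864}{291655} \approx -11.547$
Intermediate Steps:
$F = 1365$ ($F = - \frac{\left(-52\right) \left(88 + 17\right)}{4} = - \frac{\left(-52\right) 105}{4} = \left(- \frac{1}{4}\right) \left(-5460\right) = 1365$)
$- \frac{22397}{F} - \frac{9347}{-1923} = - \frac{22397}{1365} - \frac{9347}{-1923} = \left(-22397\right) \frac{1}{1365} - - \frac{9347}{1923} = - \frac{22397}{1365} + \frac{9347}{1923} = - \frac{3367864}{291655}$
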